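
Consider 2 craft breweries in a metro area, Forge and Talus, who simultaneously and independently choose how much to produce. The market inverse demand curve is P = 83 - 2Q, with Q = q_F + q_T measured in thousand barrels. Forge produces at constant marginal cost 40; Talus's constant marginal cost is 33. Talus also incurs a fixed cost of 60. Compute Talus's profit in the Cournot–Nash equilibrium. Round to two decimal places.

Forge's profit: π_F = (83 - 2Q)q_F - (40q_F). Setting ∂π_F/∂q_F = 0: 43 - 4q_F - 2(q_T) = 0.
Talus's first-order condition: 50 - 4q_T - 2(q_F) = 0.
Best responses: q_F = (43 - 2q_T)/4, q_T = (50 - 2q_F)/4.
Substituting one into the other gives q_F = 6 and q_T = 19/2.
Price P = 83 - 2·(31/2) = 52.
Talus's profit: (52 - 33)·(19/2) - 60 = 241/2.

120.50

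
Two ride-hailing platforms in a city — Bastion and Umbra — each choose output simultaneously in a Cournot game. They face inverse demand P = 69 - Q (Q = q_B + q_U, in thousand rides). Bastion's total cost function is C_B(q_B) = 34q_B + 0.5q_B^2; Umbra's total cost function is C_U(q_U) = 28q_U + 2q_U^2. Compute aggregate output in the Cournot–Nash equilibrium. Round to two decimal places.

15.12

Bastion's profit: π_B = (69 - Q)q_B - (34q_B + (1/2)q_B²). Setting ∂π_B/∂q_B = 0: 35 - 3q_B - (q_U) = 0.
Umbra's profit: π_U = (69 - Q)q_U - (28q_U + 2q_U²). Setting ∂π_U/∂q_U = 0: 41 - 6q_U - (q_B) = 0.
Best responses: q_B = (35 - q_U)/3, q_U = (41 - q_B)/6.
Solving the pair: q_B = 169/17, q_U = 88/17.
Total output Q = 169/17 + 88/17 = 257/17.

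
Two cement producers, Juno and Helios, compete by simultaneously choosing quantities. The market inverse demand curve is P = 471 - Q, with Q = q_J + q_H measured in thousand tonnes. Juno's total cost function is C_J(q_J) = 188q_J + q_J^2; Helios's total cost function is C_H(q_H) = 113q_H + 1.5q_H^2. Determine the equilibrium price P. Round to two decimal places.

354.89

Juno's profit: π_J = (471 - Q)q_J - (188q_J + q_J²). Setting ∂π_J/∂q_J = 0: 283 - 4q_J - (q_H) = 0.
Helios's profit: π_H = (471 - Q)q_H - (113q_H + (3/2)q_H²). Setting ∂π_H/∂q_H = 0: 358 - 5q_H - (q_J) = 0.
Rearranging gives the reaction functions q_J = (283 - q_H)/4 and q_H = (358 - q_J)/5.
Solving the pair: q_J = 1057/19, q_H = 1149/19.
Total output Q = 116.1053, so price P = 471 - 116.1053 = 354.8947.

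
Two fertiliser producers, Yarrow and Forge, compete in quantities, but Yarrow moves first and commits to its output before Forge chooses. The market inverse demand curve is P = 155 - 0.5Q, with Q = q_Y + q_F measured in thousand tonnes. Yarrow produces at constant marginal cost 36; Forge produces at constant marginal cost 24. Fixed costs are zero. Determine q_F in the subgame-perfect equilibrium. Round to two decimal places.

77.50

Solve by backward induction. Given q_Y, the follower Forge maximises π_F = (155 - (1/2)q_Y - (1/2)q_F)q_F - 24q_F.
∂π_F/∂q_F = 131 - (1/2)q_Y - q_F = 0 gives the reaction function q_F = (131 - (1/2)q_Y).
The leader anticipates this reaction. Substituting into P = 155 - 0.5Q gives P = 179/2 - (1/4)q_Y, so π_Y = (179/2 - (1/4)q_Y)q_Y - 36q_Y.
The leader's first-order condition 107/2 - (1/2)q_Y = 0 yields q_Y = 107.
Then q_F = (131 - (1/2)·107) = 155/2.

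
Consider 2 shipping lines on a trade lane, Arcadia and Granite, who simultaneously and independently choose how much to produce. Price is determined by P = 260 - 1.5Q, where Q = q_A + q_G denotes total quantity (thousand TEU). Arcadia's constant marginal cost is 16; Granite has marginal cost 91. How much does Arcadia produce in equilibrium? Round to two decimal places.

Arcadia's profit: π_A = (260 - 1.5Q)q_A - (16q_A). Setting ∂π_A/∂q_A = 0: 244 - 3q_A - (3/2)(q_G) = 0.
Granite's profit: π_G = (260 - 1.5Q)q_G - (91q_G). Setting ∂π_G/∂q_G = 0: 169 - 3q_G - (3/2)(q_A) = 0.
Rearranging gives the reaction functions q_A = (244 - (3/2)q_G)/3 and q_G = (169 - (3/2)q_A)/3.
Substituting one into the other gives q_A = 638/9 and q_G = 188/9.

70.89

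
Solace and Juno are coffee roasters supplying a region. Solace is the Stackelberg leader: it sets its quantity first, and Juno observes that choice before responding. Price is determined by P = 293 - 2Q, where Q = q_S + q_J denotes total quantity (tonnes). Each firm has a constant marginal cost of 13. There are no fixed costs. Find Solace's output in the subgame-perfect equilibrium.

70

The follower Juno best-responds to any q_S: π_J = (293 - 2Q)q_J - 13q_J.
Setting the follower's marginal profit to zero, 280 - 2q_S - 4q_J = 0, i.e. q_J = (280 - 2q_S)/4.
The leader anticipates this reaction. Substituting into P = 293 - 2Q gives P = 153 - q_S, so π_S = (153 - q_S)q_S - 13q_S.
Maximising: ∂π_S/∂q_S = 140 - 2q_S = 0, giving q_S = 70.
Then q_J = (280 - 2·70)/4 = 35.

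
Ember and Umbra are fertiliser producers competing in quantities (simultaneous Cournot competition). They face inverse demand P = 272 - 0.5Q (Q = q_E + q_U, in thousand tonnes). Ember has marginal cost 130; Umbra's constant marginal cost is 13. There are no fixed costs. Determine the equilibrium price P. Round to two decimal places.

138.33

Ember's profit: π_E = (272 - 0.5Q)q_E - (130q_E). Setting ∂π_E/∂q_E = 0: 142 - q_E - (1/2)(q_U) = 0.
Umbra's profit: π_U = (272 - 0.5Q)q_U - (13q_U). Setting ∂π_U/∂q_U = 0: 259 - q_U - (1/2)(q_E) = 0.
Rearranging gives the reaction functions q_E = (142 - (1/2)q_U) and q_U = (259 - (1/2)q_E).
Substituting one into the other gives q_E = 50/3 and q_U = 752/3.
Total output Q = 802/3, so price P = 272 - (1/2)·(802/3) = 415/3.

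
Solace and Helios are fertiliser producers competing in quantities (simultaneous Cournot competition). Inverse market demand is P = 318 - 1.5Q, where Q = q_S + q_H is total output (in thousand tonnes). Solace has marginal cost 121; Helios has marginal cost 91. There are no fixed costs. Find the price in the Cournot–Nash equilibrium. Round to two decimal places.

176.67

Solace's profit: π_S = (318 - 1.5Q)q_S - (121q_S). Setting ∂π_S/∂q_S = 0: 197 - 3q_S - (3/2)(q_H) = 0.
Helios's first-order condition: 227 - 3q_H - (3/2)(q_S) = 0.
Best responses: q_S = (197 - (3/2)q_H)/3, q_H = (227 - (3/2)q_S)/3.
Solving the pair: q_S = 334/9, q_H = 514/9.
Total output Q = 848/9, so price P = 318 - (3/2)·(848/9) = 530/3.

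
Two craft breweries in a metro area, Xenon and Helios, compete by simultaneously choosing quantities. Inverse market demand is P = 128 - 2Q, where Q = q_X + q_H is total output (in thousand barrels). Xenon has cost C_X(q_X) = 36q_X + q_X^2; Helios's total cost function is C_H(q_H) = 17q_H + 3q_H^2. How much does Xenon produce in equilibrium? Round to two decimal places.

12.46

Xenon's profit: π_X = (128 - 2Q)q_X - (36q_X + q_X²). Setting ∂π_X/∂q_X = 0: 92 - 6q_X - 2(q_H) = 0.
Helios's first-order condition: 111 - 10q_H - 2(q_X) = 0.
Best responses: q_X = (92 - 2q_H)/6, q_H = (111 - 2q_X)/10.
Substituting one into the other gives q_X = 349/28 and q_H = 241/28.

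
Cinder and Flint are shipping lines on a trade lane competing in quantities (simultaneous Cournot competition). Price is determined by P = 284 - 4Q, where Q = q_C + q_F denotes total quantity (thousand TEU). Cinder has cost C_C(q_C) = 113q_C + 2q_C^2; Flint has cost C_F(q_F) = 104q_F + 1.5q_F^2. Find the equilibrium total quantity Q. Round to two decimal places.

22.73

Cinder's profit: π_C = (284 - 4Q)q_C - (113q_C + 2q_C²). Setting ∂π_C/∂q_C = 0: 171 - 12q_C - 4(q_F) = 0.
Flint's profit: π_F = (284 - 4Q)q_F - (104q_F + (3/2)q_F²). Setting ∂π_F/∂q_F = 0: 180 - 11q_F - 4(q_C) = 0.
Rearranging gives the reaction functions q_C = (171 - 4q_F)/12 and q_F = (180 - 4q_C)/11.
Substituting one into the other gives q_C = 1161/116 and q_F = 369/29.
Total output Q = 1161/116 + 369/29 = 22.7328.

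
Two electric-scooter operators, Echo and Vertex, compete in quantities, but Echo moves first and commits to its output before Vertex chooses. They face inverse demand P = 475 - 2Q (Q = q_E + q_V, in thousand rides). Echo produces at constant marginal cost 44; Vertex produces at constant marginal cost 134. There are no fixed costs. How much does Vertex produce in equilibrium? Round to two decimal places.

The follower Vertex best-responds to any q_E: π_V = (475 - 2Q)q_V - 134q_V.
∂π_V/∂q_V = 341 - 2q_E - 4q_V = 0 gives the reaction function q_V = (341 - 2q_E)/4.
Echo substitutes q_V(q_E) into its own profit: π_E = q_E(475 - 2q_E - (341 - 2q_E)/2) - 44q_E = (609/2 - q_E)q_E - 44q_E.
Maximising: ∂π_E/∂q_E = 521/2 - 2q_E = 0, giving q_E = 521/4.
Then q_V = (341 - 2·(521/4))/4 = 161/8.

20.13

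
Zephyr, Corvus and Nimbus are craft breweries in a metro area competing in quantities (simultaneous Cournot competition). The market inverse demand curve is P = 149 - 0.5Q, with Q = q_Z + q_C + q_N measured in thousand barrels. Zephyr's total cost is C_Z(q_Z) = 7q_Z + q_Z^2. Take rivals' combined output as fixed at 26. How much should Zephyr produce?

With rivals' combined output fixed at 26, Zephyr's profit is π_Z = (149 - (1/2)·26 - (1/2)q_Z)q_Z - (7q_Z + q_Z²) = (136 - (1/2)q_Z)q_Z - (7q_Z + q_Z²).
∂π_Z/∂q_Z = 129 - 3q_Z = 0, so q_Z = 43.

43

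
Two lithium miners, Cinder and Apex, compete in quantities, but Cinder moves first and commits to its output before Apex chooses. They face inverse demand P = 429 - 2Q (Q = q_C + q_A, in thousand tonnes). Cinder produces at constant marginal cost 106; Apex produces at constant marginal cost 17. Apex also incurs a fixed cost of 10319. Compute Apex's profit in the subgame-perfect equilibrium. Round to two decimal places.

559.13

The follower Apex best-responds to any q_C: π_A = (429 - 2Q)q_A - 17q_A.
∂π_A/∂q_A = 412 - 2q_C - 4q_A = 0 gives the reaction function q_A = (412 - 2q_C)/4.
Cinder substitutes q_A(q_C) into its own profit: π_C = q_C(429 - 2q_C - (412 - 2q_C)/2) - 106q_C = (223 - q_C)q_C - 106q_C.
The leader's first-order condition 117 - 2q_C = 0 yields q_C = 117/2.
Then q_A = (412 - 2·(117/2))/4 = 295/4.
Price P = 429 - 2·(529/4) = 329/2.
Apex's profit: (329/2 - 17)·(295/4) - 10319 = 559.1250.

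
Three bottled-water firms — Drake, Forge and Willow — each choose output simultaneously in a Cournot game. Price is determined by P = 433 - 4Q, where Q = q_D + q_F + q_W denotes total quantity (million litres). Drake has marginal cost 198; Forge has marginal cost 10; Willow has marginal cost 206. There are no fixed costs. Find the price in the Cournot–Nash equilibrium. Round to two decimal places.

211.75

Drake's profit: π_D = (433 - 4Q)q_D - (198q_D). Setting ∂π_D/∂q_D = 0: 235 - 8q_D - 4(q_F + q_W) = 0.
Forge's first-order condition: 423 - 8q_F - 4(q_D + q_W) = 0.
Willow's profit: π_W = (433 - 4Q)q_W - (206q_W). Setting ∂π_W/∂q_W = 0: 227 - 8q_W - 4(q_D + q_F) = 0.
Summing all 3 equations gives 885 − 16Q = 0, hence Q = 885/16.
Back-substituting: q_D = (235 − 885/4)/4 = 55/16, q_F = (423 − 885/4)/4 = 807/16, q_W = (227 − 885/4)/4 = 23/16.
Total output Q = 885/16, so price P = 433 - 4·(885/16) = 847/4.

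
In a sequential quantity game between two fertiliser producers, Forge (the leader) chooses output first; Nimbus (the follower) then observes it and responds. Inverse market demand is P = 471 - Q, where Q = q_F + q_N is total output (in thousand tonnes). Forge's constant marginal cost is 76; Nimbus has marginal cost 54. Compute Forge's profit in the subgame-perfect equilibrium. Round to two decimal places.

The follower Nimbus best-responds to any q_F: π_N = (471 - Q)q_N - 54q_N.
Follower FOC: 417 - q_F - 2q_N = 0, so q_N(q_F) = (417 - q_F)/2.
The leader anticipates this reaction. Substituting into P = 471 - Q gives P = 525/2 - (1/2)q_F, so π_F = (525/2 - (1/2)q_F)q_F - 76q_F.
Maximising: ∂π_F/∂q_F = 373/2 - q_F = 0, giving q_F = 373/2.
Then q_N = (417 - 373/2)/2 = 461/4.
Price P = 471 - 1207/4 = 677/4.
Forge's profit: (677/4 - 76)·(373/2) = 17391.1250.

17391.13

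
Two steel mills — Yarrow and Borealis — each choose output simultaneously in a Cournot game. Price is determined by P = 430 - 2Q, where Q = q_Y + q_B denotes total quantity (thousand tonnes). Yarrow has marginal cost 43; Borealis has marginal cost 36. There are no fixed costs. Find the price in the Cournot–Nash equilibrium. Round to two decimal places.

169.67

Yarrow's profit: π_Y = (430 - 2Q)q_Y - (43q_Y). Setting ∂π_Y/∂q_Y = 0: 387 - 4q_Y - 2(q_B) = 0.
Borealis's first-order condition: 394 - 4q_B - 2(q_Y) = 0.
Best responses: q_Y = (387 - 2q_B)/4, q_B = (394 - 2q_Y)/4.
Solving the pair: q_Y = 190/3, q_B = 401/6.
Total output Q = 781/6, so price P = 430 - 2·(781/6) = 509/3.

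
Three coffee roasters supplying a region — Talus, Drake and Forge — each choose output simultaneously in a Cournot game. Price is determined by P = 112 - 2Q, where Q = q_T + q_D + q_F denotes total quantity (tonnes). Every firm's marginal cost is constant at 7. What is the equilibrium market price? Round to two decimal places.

33.25

Each firm earns π_i = (112 - 2Q)q_i - 7q_i.
First-order condition (treating rivals' output as given): 105 - 4q_i - 2·Σ_{j≠i} q_j = 0.
With identical firms every q_j equals q_i, so Σ_{j≠i} q_j = 2q_i and 105 = 8q_i, giving q_i = 105/8.
Total output Q = 315/8, so price P = 112 - 2·(315/8) = 133/4.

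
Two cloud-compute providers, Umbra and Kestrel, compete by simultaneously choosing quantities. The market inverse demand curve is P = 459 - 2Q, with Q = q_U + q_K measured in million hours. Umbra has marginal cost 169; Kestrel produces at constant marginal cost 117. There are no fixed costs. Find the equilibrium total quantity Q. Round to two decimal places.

Umbra's profit: π_U = (459 - 2Q)q_U - (169q_U). Setting ∂π_U/∂q_U = 0: 290 - 4q_U - 2(q_K) = 0.
Kestrel's first-order condition: 342 - 4q_K - 2(q_U) = 0.
So q_U = (290 - 2q_K)/4 and q_K = (342 - 2q_U)/4.
Solving the pair: q_U = 119/3, q_K = 197/3.
Total output Q = 119/3 + 197/3 = 316/3.

105.33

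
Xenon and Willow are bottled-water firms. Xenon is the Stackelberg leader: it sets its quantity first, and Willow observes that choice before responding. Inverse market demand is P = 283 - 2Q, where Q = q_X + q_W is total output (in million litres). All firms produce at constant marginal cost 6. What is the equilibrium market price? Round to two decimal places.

Solve by backward induction. Given q_X, the follower Willow maximises π_W = (283 - 2q_X - 2q_W)q_W - 6q_W.
Follower FOC: 277 - 2q_X - 4q_W = 0, so q_W(q_X) = (277 - 2q_X)/4.
Xenon substitutes q_W(q_X) into its own profit: π_X = q_X(283 - 2q_X - (277 - 2q_X)/2) - 6q_X = (289/2 - q_X)q_X - 6q_X.
The leader's first-order condition 277/2 - 2q_X = 0 yields q_X = 277/4.
Then q_W = (277 - 2·(277/4))/4 = 277/8.
Total output Q = 831/8, so price P = 283 - 2·(831/8) = 301/4.

75.25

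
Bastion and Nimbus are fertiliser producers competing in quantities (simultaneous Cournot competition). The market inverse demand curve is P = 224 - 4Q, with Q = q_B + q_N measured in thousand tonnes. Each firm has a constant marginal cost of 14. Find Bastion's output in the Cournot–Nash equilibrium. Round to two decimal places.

Each firm earns π_i = (224 - 4Q)q_i - 14q_i.
First-order condition (treating rivals' output as given): 210 - 8q_i - 4q_j = 0.
By symmetry each firm produces the same amount; substituting q_j = q_i yields q_i = 210/12 = 35/2.

17.50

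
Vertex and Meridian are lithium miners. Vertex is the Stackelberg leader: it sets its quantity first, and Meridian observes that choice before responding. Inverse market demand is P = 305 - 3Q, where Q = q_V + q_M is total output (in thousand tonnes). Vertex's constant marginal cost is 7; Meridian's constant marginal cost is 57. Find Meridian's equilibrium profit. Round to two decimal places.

456.33

Solve by backward induction. Given q_V, the follower Meridian maximises π_M = (305 - 3q_V - 3q_M)q_M - 57q_M.
Follower FOC: 248 - 3q_V - 6q_M = 0, so q_M(q_V) = (248 - 3q_V)/6.
Vertex substitutes q_M(q_V) into its own profit: π_V = q_V(305 - 3q_V - (248 - 3q_V)/2) - 7q_V = (181 - (3/2)q_V)q_V - 7q_V.
Maximising: ∂π_V/∂q_V = 174 - 3q_V = 0, giving q_V = 58.
Then q_M = (248 - 3·58)/6 = 37/3.
Price P = 305 - 3·(211/3) = 94.
Meridian's profit: (94 - 57)·(37/3) = 1369/3.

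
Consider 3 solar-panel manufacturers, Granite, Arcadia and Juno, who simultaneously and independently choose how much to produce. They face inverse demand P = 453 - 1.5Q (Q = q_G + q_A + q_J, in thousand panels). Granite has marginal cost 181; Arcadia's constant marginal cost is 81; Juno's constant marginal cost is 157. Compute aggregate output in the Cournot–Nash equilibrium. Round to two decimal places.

Granite's profit: π_G = (453 - 1.5Q)q_G - (181q_G). Setting ∂π_G/∂q_G = 0: 272 - 3q_G - (3/2)(q_A + q_J) = 0.
Arcadia's profit: π_A = (453 - 1.5Q)q_A - (81q_A). Setting ∂π_A/∂q_A = 0: 372 - 3q_A - (3/2)(q_G + q_J) = 0.
Juno's profit: π_J = (453 - 1.5Q)q_J - (157q_J). Setting ∂π_J/∂q_J = 0: 296 - 3q_J - (3/2)(q_G + q_A) = 0.
Adding the 3 conditions: 940 − 3Q − 3Q = 0, i.e. Q = 470/3.
Back-substituting: q_G = (272 − 235)/(3/2) = 74/3, q_A = (372 − 235)/(3/2) = 274/3, q_J = (296 − 235)/(3/2) = 122/3.
Total output Q = 74/3 + 274/3 + 122/3 = 470/3.

156.67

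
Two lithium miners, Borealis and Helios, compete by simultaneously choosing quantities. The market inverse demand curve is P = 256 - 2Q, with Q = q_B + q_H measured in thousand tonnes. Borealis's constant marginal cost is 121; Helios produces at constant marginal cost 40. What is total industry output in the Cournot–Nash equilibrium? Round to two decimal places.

Borealis's profit: π_B = (256 - 2Q)q_B - (121q_B). Setting ∂π_B/∂q_B = 0: 135 - 4q_B - 2(q_H) = 0.
Helios's profit: π_H = (256 - 2Q)q_H - (40q_H). Setting ∂π_H/∂q_H = 0: 216 - 4q_H - 2(q_B) = 0.
So q_B = (135 - 2q_H)/4 and q_H = (216 - 2q_B)/4.
Solving the pair: q_B = 9, q_H = 99/2.
Total output Q = 9 + 99/2 = 117/2.

58.50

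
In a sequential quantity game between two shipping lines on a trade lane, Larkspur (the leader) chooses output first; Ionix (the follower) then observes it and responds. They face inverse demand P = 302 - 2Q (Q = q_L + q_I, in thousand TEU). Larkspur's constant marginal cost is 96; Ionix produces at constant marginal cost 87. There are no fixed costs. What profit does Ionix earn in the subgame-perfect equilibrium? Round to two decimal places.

1696.53

Solve by backward induction. Given q_L, the follower Ionix maximises π_I = (302 - 2q_L - 2q_I)q_I - 87q_I.
Follower FOC: 215 - 2q_L - 4q_I = 0, so q_I(q_L) = (215 - 2q_L)/4.
Larkspur substitutes q_I(q_L) into its own profit: π_L = q_L(302 - 2q_L - (215 - 2q_L)/2) - 96q_L = (389/2 - q_L)q_L - 96q_L.
The leader's first-order condition 197/2 - 2q_L = 0 yields q_L = 197/4.
Then q_I = (215 - 2·(197/4))/4 = 233/8.
Price P = 302 - 2·(627/8) = 581/4.
Ionix's profit: (581/4 - 87)·(233/8) = 1696.5313.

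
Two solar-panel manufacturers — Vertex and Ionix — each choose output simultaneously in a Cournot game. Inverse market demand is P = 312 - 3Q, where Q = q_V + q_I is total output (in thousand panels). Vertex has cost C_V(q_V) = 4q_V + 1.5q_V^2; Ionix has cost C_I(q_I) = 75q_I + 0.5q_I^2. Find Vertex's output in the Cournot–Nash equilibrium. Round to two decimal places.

26.76

Vertex's profit: π_V = (312 - 3Q)q_V - (4q_V + (3/2)q_V²). Setting ∂π_V/∂q_V = 0: 308 - 9q_V - 3(q_I) = 0.
Ionix's profit: π_I = (312 - 3Q)q_I - (75q_I + (1/2)q_I²). Setting ∂π_I/∂q_I = 0: 237 - 7q_I - 3(q_V) = 0.
So q_V = (308 - 3q_I)/9 and q_I = (237 - 3q_V)/7.
Substituting one into the other gives q_V = 1445/54 and q_I = 403/18.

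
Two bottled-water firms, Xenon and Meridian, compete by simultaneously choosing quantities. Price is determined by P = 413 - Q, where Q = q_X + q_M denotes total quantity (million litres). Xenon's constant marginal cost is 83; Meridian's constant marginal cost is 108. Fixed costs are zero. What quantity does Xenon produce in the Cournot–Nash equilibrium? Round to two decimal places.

118.33

Xenon's profit: π_X = (413 - Q)q_X - (83q_X). Setting ∂π_X/∂q_X = 0: 330 - 2q_X - (q_M) = 0.
Meridian's first-order condition: 305 - 2q_M - (q_X) = 0.
Rearranging gives the reaction functions q_X = (330 - q_M)/2 and q_M = (305 - q_X)/2.
Solving the pair: q_X = 355/3, q_M = 280/3.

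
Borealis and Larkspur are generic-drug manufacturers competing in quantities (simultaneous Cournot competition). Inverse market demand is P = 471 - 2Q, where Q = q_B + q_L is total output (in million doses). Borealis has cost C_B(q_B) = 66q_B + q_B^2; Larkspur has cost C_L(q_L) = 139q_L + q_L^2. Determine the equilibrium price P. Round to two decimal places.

286.75

Borealis's profit: π_B = (471 - 2Q)q_B - (66q_B + q_B²). Setting ∂π_B/∂q_B = 0: 405 - 6q_B - 2(q_L) = 0.
Larkspur's first-order condition: 332 - 6q_L - 2(q_B) = 0.
Best responses: q_B = (405 - 2q_L)/6, q_L = (332 - 2q_B)/6.
Substituting one into the other gives q_B = 883/16 and q_L = 591/16.
Total output Q = 737/8, so price P = 471 - 2·(737/8) = 1147/4.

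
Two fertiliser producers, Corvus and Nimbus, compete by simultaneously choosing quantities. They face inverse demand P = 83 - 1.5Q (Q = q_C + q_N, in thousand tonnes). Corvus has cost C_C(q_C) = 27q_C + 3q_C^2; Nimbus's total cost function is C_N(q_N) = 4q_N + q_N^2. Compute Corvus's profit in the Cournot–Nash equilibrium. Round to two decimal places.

64.22

Corvus's profit: π_C = (83 - 1.5Q)q_C - (27q_C + 3q_C²). Setting ∂π_C/∂q_C = 0: 56 - 9q_C - (3/2)(q_N) = 0.
Nimbus's first-order condition: 79 - 5q_N - (3/2)(q_C) = 0.
So q_C = (56 - (3/2)q_N)/9 and q_N = (79 - (3/2)q_C)/5.
Solving the pair: q_C = 34/9, q_N = 44/3.
Price P = 83 - (3/2)·(166/9) = 166/3.
Corvus's profit: (166/3)·(34/9) - 27·(34/9) - 3(34/9)² = 578/9.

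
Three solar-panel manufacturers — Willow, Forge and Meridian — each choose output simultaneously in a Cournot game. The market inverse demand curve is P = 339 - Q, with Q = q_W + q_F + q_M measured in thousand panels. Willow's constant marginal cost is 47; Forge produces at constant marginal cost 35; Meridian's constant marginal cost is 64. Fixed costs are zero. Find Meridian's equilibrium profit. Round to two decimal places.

3277.56

Willow's profit: π_W = (339 - Q)q_W - (47q_W). Setting ∂π_W/∂q_W = 0: 292 - 2q_W - (q_F + q_M) = 0.
Forge's first-order condition: 304 - 2q_F - (q_W + q_M) = 0.
Meridian's profit: π_M = (339 - Q)q_M - (64q_M). Setting ∂π_M/∂q_M = 0: 275 - 2q_M - (q_W + q_F) = 0.
Adding the 3 conditions: 871 − 2Q − 2Q = 0, i.e. Q = 871/4.
Back-substituting: q_W = (292 − 871/4) = 297/4, q_F = (304 − 871/4) = 345/4, q_M = (275 − 871/4) = 229/4.
Price P = 339 - 871/4 = 485/4.
Meridian's profit: (485/4 - 64)·(229/4) = 3277.5625.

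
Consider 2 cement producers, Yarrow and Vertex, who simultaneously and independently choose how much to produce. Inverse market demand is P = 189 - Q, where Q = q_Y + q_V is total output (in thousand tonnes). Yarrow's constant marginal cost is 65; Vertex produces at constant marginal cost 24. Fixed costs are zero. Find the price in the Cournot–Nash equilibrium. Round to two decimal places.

Yarrow's profit: π_Y = (189 - Q)q_Y - (65q_Y). Setting ∂π_Y/∂q_Y = 0: 124 - 2q_Y - (q_V) = 0.
Vertex's profit: π_V = (189 - Q)q_V - (24q_V). Setting ∂π_V/∂q_V = 0: 165 - 2q_V - (q_Y) = 0.
Rearranging gives the reaction functions q_Y = (124 - q_V)/2 and q_V = (165 - q_Y)/2.
Substituting one into the other gives q_Y = 83/3 and q_V = 206/3.
Total output Q = 289/3, so price P = 189 - 289/3 = 278/3.

92.67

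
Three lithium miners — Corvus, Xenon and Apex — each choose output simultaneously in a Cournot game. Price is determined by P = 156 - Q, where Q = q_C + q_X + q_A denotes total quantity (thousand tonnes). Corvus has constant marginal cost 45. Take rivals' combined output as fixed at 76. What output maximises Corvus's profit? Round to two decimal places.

With rivals' combined output fixed at 76, Corvus's profit is π_C = (156 - 76 - q_C)q_C - (45q_C) = (80 - q_C)q_C - (45q_C).
∂π_C/∂q_C = 35 - 2q_C = 0, so q_C = 35/2.

17.50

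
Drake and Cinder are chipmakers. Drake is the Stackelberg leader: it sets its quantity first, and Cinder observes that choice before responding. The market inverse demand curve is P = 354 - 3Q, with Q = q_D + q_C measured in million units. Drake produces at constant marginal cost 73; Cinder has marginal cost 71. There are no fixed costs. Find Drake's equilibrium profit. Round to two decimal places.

The follower Cinder best-responds to any q_D: π_C = (354 - 3Q)q_C - 71q_C.
Follower FOC: 283 - 3q_D - 6q_C = 0, so q_C(q_D) = (283 - 3q_D)/6.
Drake substitutes q_C(q_D) into its own profit: π_D = q_D(354 - 3q_D - (283 - 3q_D)/2) - 73q_D = (425/2 - (3/2)q_D)q_D - 73q_D.
Leader FOC: 279/2 - 3q_D = 0, so q_D = 93/2.
Then q_C = (283 - 3·(93/2))/6 = 287/12.
Price P = 354 - 3·(845/12) = 571/4.
Drake's profit: (571/4 - 73)·(93/2) = 3243.3750.

3243.38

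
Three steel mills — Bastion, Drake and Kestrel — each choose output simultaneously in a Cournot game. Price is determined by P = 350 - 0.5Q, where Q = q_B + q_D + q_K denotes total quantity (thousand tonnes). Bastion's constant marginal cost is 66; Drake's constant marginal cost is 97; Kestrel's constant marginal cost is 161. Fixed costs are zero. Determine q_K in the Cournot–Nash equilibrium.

Bastion's profit: π_B = (350 - 0.5Q)q_B - (66q_B). Setting ∂π_B/∂q_B = 0: 284 - q_B - (1/2)(q_D + q_K) = 0.
Drake's first-order condition: 253 - q_D - (1/2)(q_B + q_K) = 0.
Kestrel's first-order condition: 189 - q_K - (1/2)(q_B + q_D) = 0.
Adding the 3 first-order conditions: 726 − 2Q = 0, so Q = 363.
Back-substituting: q_B = (284 − 363/2)/(1/2) = 205, q_D = (253 − 363/2)/(1/2) = 143, q_K = (189 − 363/2)/(1/2) = 15.

15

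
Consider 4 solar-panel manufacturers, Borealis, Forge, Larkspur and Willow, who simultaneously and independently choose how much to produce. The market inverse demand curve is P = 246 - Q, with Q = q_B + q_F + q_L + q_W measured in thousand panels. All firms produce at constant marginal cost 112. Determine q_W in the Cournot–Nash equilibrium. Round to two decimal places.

26.80

Each firm earns π_i = (246 - Q)q_i - 112q_i.
Setting ∂π_i/∂q_i = 0 with rivals' quantities fixed: 134 - 2q_i - Σ_{j≠i} q_j = 0.
With identical firms every q_j equals q_i, so Σ_{j≠i} q_j = 3q_i and 134 = 5q_i, giving q_i = 134/5.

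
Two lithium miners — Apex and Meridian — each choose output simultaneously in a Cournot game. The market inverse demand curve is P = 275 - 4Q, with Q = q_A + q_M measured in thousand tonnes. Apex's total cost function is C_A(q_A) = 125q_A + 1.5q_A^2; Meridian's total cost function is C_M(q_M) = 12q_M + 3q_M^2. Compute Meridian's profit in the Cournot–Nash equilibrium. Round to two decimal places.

Apex's profit: π_A = (275 - 4Q)q_A - (125q_A + (3/2)q_A²). Setting ∂π_A/∂q_A = 0: 150 - 11q_A - 4(q_M) = 0.
Meridian's first-order condition: 263 - 14q_M - 4(q_A) = 0.
So q_A = (150 - 4q_M)/11 and q_M = (263 - 4q_A)/14.
Substituting one into the other gives q_A = 524/69 and q_M = 16.6159.
Price P = 275 - 4·24.2101 = 178.1594.
Meridian's profit: 178.1594·16.6159 - 12·16.6159 - 3·16.6159² = 1932.6267.

1932.63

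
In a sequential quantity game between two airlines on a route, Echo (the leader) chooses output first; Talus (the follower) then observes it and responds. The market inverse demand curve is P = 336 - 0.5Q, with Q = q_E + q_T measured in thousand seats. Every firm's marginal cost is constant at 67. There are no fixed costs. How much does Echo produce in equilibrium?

269

Solve by backward induction. Given q_E, the follower Talus maximises π_T = (336 - (1/2)q_E - (1/2)q_T)q_T - 67q_T.
∂π_T/∂q_T = 269 - (1/2)q_E - q_T = 0 gives the reaction function q_T = (269 - (1/2)q_E).
Echo substitutes q_T(q_E) into its own profit: π_E = q_E(336 - (1/2)q_E - (269 - (1/2)q_E)/2) - 67q_E = (403/2 - (1/4)q_E)q_E - 67q_E.
Maximising: ∂π_E/∂q_E = 269/2 - (1/2)q_E = 0, giving q_E = 269.
Then q_T = (269 - (1/2)·269) = 269/2.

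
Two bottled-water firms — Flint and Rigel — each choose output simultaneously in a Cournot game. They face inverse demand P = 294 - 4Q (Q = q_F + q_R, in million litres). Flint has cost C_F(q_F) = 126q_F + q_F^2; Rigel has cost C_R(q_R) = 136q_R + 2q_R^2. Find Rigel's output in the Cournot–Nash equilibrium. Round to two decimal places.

8.73

Flint's profit: π_F = (294 - 4Q)q_F - (126q_F + q_F²). Setting ∂π_F/∂q_F = 0: 168 - 10q_F - 4(q_R) = 0.
Rigel's profit: π_R = (294 - 4Q)q_R - (136q_R + 2q_R²). Setting ∂π_R/∂q_R = 0: 158 - 12q_R - 4(q_F) = 0.
So q_F = (168 - 4q_R)/10 and q_R = (158 - 4q_F)/12.
Solving the pair: q_F = 173/13, q_R = 227/26.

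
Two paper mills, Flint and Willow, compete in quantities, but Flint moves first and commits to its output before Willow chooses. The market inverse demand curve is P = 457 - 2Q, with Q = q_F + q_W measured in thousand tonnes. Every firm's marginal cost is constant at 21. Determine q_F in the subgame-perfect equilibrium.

Solve by backward induction. Given q_F, the follower Willow maximises π_W = (457 - 2q_F - 2q_W)q_W - 21q_W.
Follower FOC: 436 - 2q_F - 4q_W = 0, so q_W(q_F) = (436 - 2q_F)/4.
Flint substitutes q_W(q_F) into its own profit: π_F = q_F(457 - 2q_F - (436 - 2q_F)/2) - 21q_F = (239 - q_F)q_F - 21q_F.
The leader's first-order condition 218 - 2q_F = 0 yields q_F = 109.
Then q_W = (436 - 2·109)/4 = 109/2.

109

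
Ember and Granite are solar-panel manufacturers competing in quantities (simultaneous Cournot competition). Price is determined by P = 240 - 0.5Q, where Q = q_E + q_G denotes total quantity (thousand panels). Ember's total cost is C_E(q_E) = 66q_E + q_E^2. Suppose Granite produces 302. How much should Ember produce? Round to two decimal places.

With the rival's output fixed at 302, Ember's profit is π_E = (240 - (1/2)·302 - (1/2)q_E)q_E - (66q_E + q_E²) = (89 - (1/2)q_E)q_E - (66q_E + q_E²).
∂π_E/∂q_E = 23 - 3q_E = 0, so q_E = 23/3.

7.67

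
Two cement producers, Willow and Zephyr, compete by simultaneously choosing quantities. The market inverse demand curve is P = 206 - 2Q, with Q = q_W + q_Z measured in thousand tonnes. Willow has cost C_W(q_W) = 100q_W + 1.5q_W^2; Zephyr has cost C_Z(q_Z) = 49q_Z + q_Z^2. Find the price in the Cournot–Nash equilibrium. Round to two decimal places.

Willow's profit: π_W = (206 - 2Q)q_W - (100q_W + (3/2)q_W²). Setting ∂π_W/∂q_W = 0: 106 - 7q_W - 2(q_Z) = 0.
Zephyr's profit: π_Z = (206 - 2Q)q_Z - (49q_Z + q_Z²). Setting ∂π_Z/∂q_Z = 0: 157 - 6q_Z - 2(q_W) = 0.
Rearranging gives the reaction functions q_W = (106 - 2q_Z)/7 and q_Z = (157 - 2q_W)/6.
Solving the pair: q_W = 161/19, q_Z = 887/38.
Total output Q = 1209/38, so price P = 206 - 2·(1209/38) = 142.3684.

142.37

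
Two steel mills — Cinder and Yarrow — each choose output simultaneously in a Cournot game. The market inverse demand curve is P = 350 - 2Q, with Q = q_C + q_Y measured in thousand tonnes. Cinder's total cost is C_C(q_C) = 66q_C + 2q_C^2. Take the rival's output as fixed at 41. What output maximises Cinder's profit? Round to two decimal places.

25.25

With the rival's output fixed at 41, Cinder's profit is π_C = (350 - 2·41 - 2q_C)q_C - (66q_C + 2q_C²) = (268 - 2q_C)q_C - (66q_C + 2q_C²).
∂π_C/∂q_C = 202 - 8q_C = 0, so q_C = 101/4.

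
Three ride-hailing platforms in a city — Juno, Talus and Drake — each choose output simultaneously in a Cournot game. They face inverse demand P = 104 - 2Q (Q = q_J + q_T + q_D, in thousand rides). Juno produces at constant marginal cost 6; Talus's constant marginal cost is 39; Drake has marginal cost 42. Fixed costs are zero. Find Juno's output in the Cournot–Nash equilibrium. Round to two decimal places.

20.88

Juno's profit: π_J = (104 - 2Q)q_J - (6q_J). Setting ∂π_J/∂q_J = 0: 98 - 4q_J - 2(q_T + q_D) = 0.
Talus's profit: π_T = (104 - 2Q)q_T - (39q_T). Setting ∂π_T/∂q_T = 0: 65 - 4q_T - 2(q_J + q_D) = 0.
Drake's profit: π_D = (104 - 2Q)q_D - (42q_D). Setting ∂π_D/∂q_D = 0: 62 - 4q_D - 2(q_J + q_T) = 0.
Summing all 3 equations gives 225 − 8Q = 0, hence Q = 225/8.
Back-substituting: q_J = (98 − 225/4)/2 = 167/8, q_T = (65 − 225/4)/2 = 35/8, q_D = (62 − 225/4)/2 = 23/8.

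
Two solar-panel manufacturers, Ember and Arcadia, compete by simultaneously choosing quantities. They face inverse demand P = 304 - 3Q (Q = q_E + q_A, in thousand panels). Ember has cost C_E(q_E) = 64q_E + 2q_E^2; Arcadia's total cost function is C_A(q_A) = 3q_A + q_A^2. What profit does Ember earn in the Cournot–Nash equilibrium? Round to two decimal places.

1025.88

Ember's profit: π_E = (304 - 3Q)q_E - (64q_E + 2q_E²). Setting ∂π_E/∂q_E = 0: 240 - 10q_E - 3(q_A) = 0.
Arcadia's profit: π_A = (304 - 3Q)q_A - (3q_A + q_A²). Setting ∂π_A/∂q_A = 0: 301 - 8q_A - 3(q_E) = 0.
Best responses: q_E = (240 - 3q_A)/10, q_A = (301 - 3q_E)/8.
Solving the pair: q_E = 1017/71, q_A = 32.2535.
Price P = 304 - 3·46.5775 = 164.2676.
Ember's profit: 164.2676·(1017/71) - 64·(1017/71) - 2(1017/71)² = 1025.8768.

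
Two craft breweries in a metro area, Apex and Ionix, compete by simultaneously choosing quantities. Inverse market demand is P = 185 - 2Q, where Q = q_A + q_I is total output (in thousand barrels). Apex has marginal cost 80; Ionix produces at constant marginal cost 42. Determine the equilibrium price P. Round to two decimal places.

102.33

Apex's profit: π_A = (185 - 2Q)q_A - (80q_A). Setting ∂π_A/∂q_A = 0: 105 - 4q_A - 2(q_I) = 0.
Ionix's first-order condition: 143 - 4q_I - 2(q_A) = 0.
Best responses: q_A = (105 - 2q_I)/4, q_I = (143 - 2q_A)/4.
Solving the pair: q_A = 67/6, q_I = 181/6.
Total output Q = 124/3, so price P = 185 - 2·(124/3) = 307/3.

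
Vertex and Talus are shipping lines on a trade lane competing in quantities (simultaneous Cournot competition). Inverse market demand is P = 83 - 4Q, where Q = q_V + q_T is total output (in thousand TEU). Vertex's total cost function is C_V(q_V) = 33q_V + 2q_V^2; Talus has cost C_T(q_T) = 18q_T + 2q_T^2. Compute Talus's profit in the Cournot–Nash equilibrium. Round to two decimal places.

Vertex's profit: π_V = (83 - 4Q)q_V - (33q_V + 2q_V²). Setting ∂π_V/∂q_V = 0: 50 - 12q_V - 4(q_T) = 0.
Talus's profit: π_T = (83 - 4Q)q_T - (18q_T + 2q_T²). Setting ∂π_T/∂q_T = 0: 65 - 12q_T - 4(q_V) = 0.
Rearranging gives the reaction functions q_V = (50 - 4q_T)/12 and q_T = (65 - 4q_V)/12.
Substituting one into the other gives q_V = 85/32 and q_T = 145/32.
Price P = 83 - 4·(115/16) = 217/4.
Talus's profit: (217/4)·(145/32) - 18·(145/32) - 2(145/32)² = 123.1934.

123.19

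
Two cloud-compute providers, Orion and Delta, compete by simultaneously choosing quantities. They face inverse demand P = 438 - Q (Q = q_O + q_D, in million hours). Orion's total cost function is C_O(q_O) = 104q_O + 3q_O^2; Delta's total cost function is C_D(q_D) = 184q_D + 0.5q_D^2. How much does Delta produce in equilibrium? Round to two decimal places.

Orion's profit: π_O = (438 - Q)q_O - (104q_O + 3q_O²). Setting ∂π_O/∂q_O = 0: 334 - 8q_O - (q_D) = 0.
Delta's profit: π_D = (438 - Q)q_D - (184q_D + (1/2)q_D²). Setting ∂π_D/∂q_D = 0: 254 - 3q_D - (q_O) = 0.
Rearranging gives the reaction functions q_O = (334 - q_D)/8 and q_D = (254 - q_O)/3.
Substituting one into the other gives q_O = 748/23 and q_D = 1698/23.

73.83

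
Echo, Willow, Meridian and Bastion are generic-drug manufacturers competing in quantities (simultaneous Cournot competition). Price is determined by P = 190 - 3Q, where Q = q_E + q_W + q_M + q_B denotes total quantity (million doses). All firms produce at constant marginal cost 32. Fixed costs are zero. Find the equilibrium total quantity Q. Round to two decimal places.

42.13

A representative firm's profit is π_i = q_i(190 - 3Q) - 32q_i.
Setting ∂π_i/∂q_i = 0 with rivals' quantities fixed: 158 - 6q_i - 3·Σ_{j≠i} q_j = 0.
By symmetry each firm produces the same amount; substituting Σ_{j≠i} q_j = 3q_i yields q_i = 158/15.
Total output Q = 158/15 + 158/15 + 158/15 + 158/15 = 632/15.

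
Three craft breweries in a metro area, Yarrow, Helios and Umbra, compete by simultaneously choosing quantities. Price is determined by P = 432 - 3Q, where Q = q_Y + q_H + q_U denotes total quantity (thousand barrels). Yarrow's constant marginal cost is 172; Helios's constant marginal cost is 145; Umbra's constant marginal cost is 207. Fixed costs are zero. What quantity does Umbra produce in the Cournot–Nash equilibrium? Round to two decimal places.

10.67

Yarrow's profit: π_Y = (432 - 3Q)q_Y - (172q_Y). Setting ∂π_Y/∂q_Y = 0: 260 - 6q_Y - 3(q_H + q_U) = 0.
Helios's profit: π_H = (432 - 3Q)q_H - (145q_H). Setting ∂π_H/∂q_H = 0: 287 - 6q_H - 3(q_Y + q_U) = 0.
Umbra's profit: π_U = (432 - 3Q)q_U - (207q_U). Setting ∂π_U/∂q_U = 0: 225 - 6q_U - 3(q_Y + q_H) = 0.
Adding the 3 first-order conditions: 772 − 12Q = 0, so Q = 193/3.
Back-substituting: q_Y = (260 − 193)/3 = 67/3, q_H = (287 − 193)/3 = 94/3, q_U = (225 − 193)/3 = 32/3.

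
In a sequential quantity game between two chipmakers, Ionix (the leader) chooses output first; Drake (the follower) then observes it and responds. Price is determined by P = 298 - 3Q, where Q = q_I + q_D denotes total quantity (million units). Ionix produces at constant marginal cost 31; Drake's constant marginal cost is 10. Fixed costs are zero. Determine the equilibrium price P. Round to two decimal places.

The follower Drake best-responds to any q_I: π_D = (298 - 3Q)q_D - 10q_D.
Setting the follower's marginal profit to zero, 288 - 3q_I - 6q_D = 0, i.e. q_D = (288 - 3q_I)/6.
Ionix substitutes q_D(q_I) into its own profit: π_I = q_I(298 - 3q_I - (288 - 3q_I)/2) - 31q_I = (154 - (3/2)q_I)q_I - 31q_I.
Leader FOC: 123 - 3q_I = 0, so q_I = 41.
Then q_D = (288 - 3·41)/6 = 55/2.
Total output Q = 137/2, so price P = 298 - 3·(137/2) = 185/2.

92.50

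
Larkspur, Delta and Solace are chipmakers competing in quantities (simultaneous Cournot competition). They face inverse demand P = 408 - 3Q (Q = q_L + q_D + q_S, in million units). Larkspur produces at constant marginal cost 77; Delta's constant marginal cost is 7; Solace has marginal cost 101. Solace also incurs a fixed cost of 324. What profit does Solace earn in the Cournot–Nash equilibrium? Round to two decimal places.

420.19

Larkspur's profit: π_L = (408 - 3Q)q_L - (77q_L). Setting ∂π_L/∂q_L = 0: 331 - 6q_L - 3(q_D + q_S) = 0.
Delta's first-order condition: 401 - 6q_D - 3(q_L + q_S) = 0.
Solace's profit: π_S = (408 - 3Q)q_S - (101q_S). Setting ∂π_S/∂q_S = 0: 307 - 6q_S - 3(q_L + q_D) = 0.
Adding the 3 conditions: 1039 − 6Q − 6Q = 0, i.e. Q = 1039/12.
Back-substituting: q_L = (331 − 1039/4)/3 = 95/4, q_D = (401 − 1039/4)/3 = 565/12, q_S = (307 − 1039/4)/3 = 63/4.
Price P = 408 - 3·(1039/12) = 593/4.
Solace's profit: (593/4 - 101)·(63/4) - 324 = 420.1875.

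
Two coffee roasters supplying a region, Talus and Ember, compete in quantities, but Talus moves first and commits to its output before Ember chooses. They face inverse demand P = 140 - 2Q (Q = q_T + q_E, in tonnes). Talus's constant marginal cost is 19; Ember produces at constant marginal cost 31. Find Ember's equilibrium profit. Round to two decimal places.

225.78

Solve by backward induction. Given q_T, the follower Ember maximises π_E = (140 - 2q_T - 2q_E)q_E - 31q_E.
Follower FOC: 109 - 2q_T - 4q_E = 0, so q_E(q_T) = (109 - 2q_T)/4.
Talus substitutes q_E(q_T) into its own profit: π_T = q_T(140 - 2q_T - (109 - 2q_T)/2) - 19q_T = (171/2 - q_T)q_T - 19q_T.
Leader FOC: 133/2 - 2q_T = 0, so q_T = 133/4.
Then q_E = (109 - 2·(133/4))/4 = 85/8.
Price P = 140 - 2·(351/8) = 209/4.
Ember's profit: (209/4 - 31)·(85/8) = 225.7813.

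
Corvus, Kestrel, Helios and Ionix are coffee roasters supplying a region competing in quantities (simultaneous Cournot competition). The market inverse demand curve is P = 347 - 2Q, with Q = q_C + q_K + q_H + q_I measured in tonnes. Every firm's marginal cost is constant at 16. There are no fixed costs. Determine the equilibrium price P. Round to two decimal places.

82.20

A representative firm's profit is π_i = q_i(347 - 2Q) - 16q_i.
Setting ∂π_i/∂q_i = 0 with rivals' quantities fixed: 331 - 4q_i - 2·Σ_{j≠i} q_j = 0.
By symmetry each firm produces the same amount; substituting Σ_{j≠i} q_j = 3q_i yields q_i = 331/10.
Total output Q = 662/5, so price P = 347 - 2·(662/5) = 411/5.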